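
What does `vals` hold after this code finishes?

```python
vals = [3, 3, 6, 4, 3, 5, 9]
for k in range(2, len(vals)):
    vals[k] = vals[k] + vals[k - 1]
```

k=2: vals[2] = 6+3 = 9 → [3, 3, 9, 4, 3, 5, 9]
k=3: vals[3] = 4+9 = 13 → [3, 3, 9, 13, 3, 5, 9]
k=4: vals[4] = 3+13 = 16 → [3, 3, 9, 13, 16, 5, 9]
k=5: vals[5] = 5+16 = 21 → [3, 3, 9, 13, 16, 21, 9]
k=6: vals[6] = 9+21 = 30 → [3, 3, 9, 13, 16, 21, 30]

[3, 3, 9, 13, 16, 21, 30]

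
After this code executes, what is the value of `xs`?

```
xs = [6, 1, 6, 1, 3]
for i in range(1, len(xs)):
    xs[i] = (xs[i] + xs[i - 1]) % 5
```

i=1: xs[1] = (1+6)%5 = 2 → [6, 2, 6, 1, 3]
i=2: xs[2] = (6+2)%5 = 3 → [6, 2, 3, 1, 3]
i=3: xs[3] = (1+3)%5 = 4 → [6, 2, 3, 4, 3]
i=4: xs[4] = (3+4)%5 = 2 → [6, 2, 3, 4, 2]

[6, 2, 3, 4, 2]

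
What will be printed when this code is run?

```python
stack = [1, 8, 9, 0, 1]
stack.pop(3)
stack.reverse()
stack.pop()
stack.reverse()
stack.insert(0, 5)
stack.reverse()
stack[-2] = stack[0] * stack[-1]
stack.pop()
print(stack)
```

[1, 9, 5]

pop(3) removes 0 → [1, 8, 9, 1]
reverse → [1, 9, 8, 1]
pop() removes 1 → [1, 9, 8]
reverse → [8, 9, 1]
insert 5 at 0 → [5, 8, 9, 1]
reverse → [1, 9, 8, 5]
stack[-2] = stack[0]*stack[-1] = 1*5 = 5 → [1, 9, 5, 5]
pop() removes 5 → [1, 9, 5]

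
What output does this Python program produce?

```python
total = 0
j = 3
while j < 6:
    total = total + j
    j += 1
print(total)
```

12

j=3: total = 0+3 = 3
j=4: total = 3+4 = 7
j=5: total = 7+5 = 12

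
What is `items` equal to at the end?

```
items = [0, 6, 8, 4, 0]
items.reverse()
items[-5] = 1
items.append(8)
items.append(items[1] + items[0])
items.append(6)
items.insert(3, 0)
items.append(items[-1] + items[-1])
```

reverse → [0, 4, 8, 6, 0]
items[-5] = 1 → [1, 4, 8, 6, 0]
append 8 → [1, 4, 8, 6, 0, 8]
append items[1]+items[0] = 4+1 = 5 → [1, 4, 8, 6, 0, 8, 5]
append 6 → [1, 4, 8, 6, 0, 8, 5, 6]
insert 0 at 3 → [1, 4, 8, 0, 6, 0, 8, 5, 6]
append items[-1]+items[-1] = 6+6 = 12 → [1, 4, 8, 0, 6, 0, 8, 5, 6, 12]

[1, 4, 8, 0, 6, 0, 8, 5, 6, 12]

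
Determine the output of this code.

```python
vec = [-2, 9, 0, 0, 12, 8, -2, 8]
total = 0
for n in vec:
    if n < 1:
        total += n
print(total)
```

n=-2: <1, total = 0+(-2) = -2
n=9: not <1
n=0: <1, total = (-2)+0 = -2
n=0: <1, total = (-2)+0 = -2
n=12: not <1
n=8: not <1
n=-2: <1, total = (-2)+(-2) = -4
n=8: not <1

-4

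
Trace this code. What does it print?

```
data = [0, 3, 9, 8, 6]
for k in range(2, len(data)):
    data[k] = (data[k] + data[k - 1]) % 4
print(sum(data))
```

k=2: data[2] = (9+3)%4 = 0 → [0, 3, 0, 8, 6]
k=3: data[3] = (8+0)%4 = 0 → [0, 3, 0, 0, 6]
k=4: data[4] = (6+0)%4 = 2 → [0, 3, 0, 0, 2]
sum = 5

5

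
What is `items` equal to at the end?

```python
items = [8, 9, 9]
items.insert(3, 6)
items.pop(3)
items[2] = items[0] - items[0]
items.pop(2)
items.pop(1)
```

insert 6 at 3 → [8, 9, 9, 6]
pop(3) removes 6 → [8, 9, 9]
items[2] = items[0]-items[0] = 8-8 = 0 → [8, 9, 0]
pop(2) removes 0 → [8, 9]
pop(1) removes 9 → [8]

[8]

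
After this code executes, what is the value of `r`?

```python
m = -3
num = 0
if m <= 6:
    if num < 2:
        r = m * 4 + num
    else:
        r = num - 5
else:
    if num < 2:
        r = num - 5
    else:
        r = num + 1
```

m=-3, num=0
m <= 6 is True; num < 2 is True
→ r = m * 4 + num = -12

-12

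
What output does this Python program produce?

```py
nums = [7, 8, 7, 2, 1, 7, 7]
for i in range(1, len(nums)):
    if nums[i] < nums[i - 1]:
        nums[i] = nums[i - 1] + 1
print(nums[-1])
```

i=1: 8>=7, unchanged → [7, 8, 7, 2, 1, 7, 7]
i=2: 7<8, nums[2] = 8+1 = 9 → [7, 8, 9, 2, 1, 7, 7]
i=3: 2<9, nums[3] = 9+1 = 10 → [7, 8, 9, 10, 1, 7, 7]
i=4: 1<10, nums[4] = 10+1 = 11 → [7, 8, 9, 10, 11, 7, 7]
i=5: 7<11, nums[5] = 11+1 = 12 → [7, 8, 9, 10, 11, 12, 7]
i=6: 7<12, nums[6] = 12+1 = 13 → [7, 8, 9, 10, 11, 12, 13]

13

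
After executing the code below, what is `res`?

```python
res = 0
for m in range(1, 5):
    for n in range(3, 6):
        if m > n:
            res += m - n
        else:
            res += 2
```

23

m=1,n=3: not 1>3, res = 0+2 = 2
m=1,n=4: not 1>4, res = 2+2 = 4
m=1,n=5: not 1>5, res = 4+2 = 6
m=2,n=3: not 2>3, res = 6+2 = 8
m=2,n=4: not 2>4, res = 8+2 = 10
m=2,n=5: not 2>5, res = 10+2 = 12
m=3,n=3: not 3>3, res = 12+2 = 14
m=3,n=4: not 3>4, res = 14+2 = 16
m=3,n=5: not 3>5, res = 16+2 = 18
m=4,n=3: 4>3, res = 18+1 = 19
m=4,n=4: not 4>4, res = 19+2 = 21
m=4,n=5: not 4>5, res = 21+2 = 23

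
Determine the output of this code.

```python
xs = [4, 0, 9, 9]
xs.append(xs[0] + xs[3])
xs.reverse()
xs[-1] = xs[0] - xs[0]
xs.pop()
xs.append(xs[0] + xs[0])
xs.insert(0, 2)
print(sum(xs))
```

append xs[0]+xs[3] = 4+9 = 13 → [4, 0, 9, 9, 13]
reverse → [13, 9, 9, 0, 4]
xs[-1] = xs[0]-xs[0] = 13-13 = 0 → [13, 9, 9, 0, 0]
pop() removes 0 → [13, 9, 9, 0]
append xs[0]+xs[0] = 13+13 = 26 → [13, 9, 9, 0, 26]
insert 2 at 0 → [2, 13, 9, 9, 0, 26]
sum = 59

59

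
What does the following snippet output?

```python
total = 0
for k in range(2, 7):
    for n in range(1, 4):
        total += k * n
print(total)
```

k=2,n=1: total = 0+2 = 2
k=2,n=2: total = 2+4 = 6
k=2,n=3: total = 6+6 = 12
k=3,n=1: total = 12+3 = 15
k=3,n=2: total = 15+6 = 21
k=3,n=3: total = 21+9 = 30
k=4,n=1: total = 30+4 = 34
k=4,n=2: total = 34+8 = 42
k=4,n=3: total = 42+12 = 54
k=5,n=1: total = 54+5 = 59
k=5,n=2: total = 59+10 = 69
k=5,n=3: total = 69+15 = 84
k=6,n=1: total = 84+6 = 90
k=6,n=2: total = 90+12 = 102
k=6,n=3: total = 102+18 = 120

120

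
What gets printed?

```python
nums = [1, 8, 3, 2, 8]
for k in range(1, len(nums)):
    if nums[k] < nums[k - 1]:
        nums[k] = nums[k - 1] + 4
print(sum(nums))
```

57

k=1: 8>=1, unchanged → [1, 8, 3, 2, 8]
k=2: 3<8, nums[2] = 8+4 = 12 → [1, 8, 12, 2, 8]
k=3: 2<12, nums[3] = 12+4 = 16 → [1, 8, 12, 16, 8]
k=4: 8<16, nums[4] = 16+4 = 20 → [1, 8, 12, 16, 20]
sum = 57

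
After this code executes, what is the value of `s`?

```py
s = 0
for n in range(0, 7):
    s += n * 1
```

21

n=0: s = 0+0*1 = 0
n=1: s = 0+1*1 = 1
n=2: s = 1+2*1 = 3
n=3: s = 3+3*1 = 6
n=4: s = 6+4*1 = 10
n=5: s = 10+5*1 = 15
n=6: s = 15+6*1 = 21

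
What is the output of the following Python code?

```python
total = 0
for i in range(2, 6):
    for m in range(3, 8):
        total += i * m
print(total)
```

350

i=2,m=3: total = 0+6 = 6
i=2,m=4: total = 6+8 = 14
i=2,m=5: total = 14+10 = 24
i=2,m=6: total = 24+12 = 36
i=2,m=7: total = 36+14 = 50
i=3,m=3: total = 50+9 = 59
i=3,m=4: total = 59+12 = 71
i=3,m=5: total = 71+15 = 86
i=3,m=6: total = 86+18 = 104
i=3,m=7: total = 104+21 = 125
i=4,m=3: total = 125+12 = 137
i=4,m=4: total = 137+16 = 153
i=4,m=5: total = 153+20 = 173
i=4,m=6: total = 173+24 = 197
i=4,m=7: total = 197+28 = 225
i=5,m=3: total = 225+15 = 240
i=5,m=4: total = 240+20 = 260
i=5,m=5: total = 260+25 = 285
i=5,m=6: total = 285+30 = 315
i=5,m=7: total = 315+35 = 350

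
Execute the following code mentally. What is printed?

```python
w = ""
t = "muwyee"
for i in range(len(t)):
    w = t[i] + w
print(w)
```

eeywum

i=0: prepend 'm' → 'm'
i=1: prepend 'u' → 'um'
i=2: prepend 'w' → 'wum'
i=3: prepend 'y' → 'ywum'
i=4: prepend 'e' → 'eywum'
i=5: prepend 'e' → 'eeywum'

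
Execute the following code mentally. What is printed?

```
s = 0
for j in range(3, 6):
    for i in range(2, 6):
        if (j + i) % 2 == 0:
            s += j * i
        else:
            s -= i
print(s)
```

68

j=3,i=2: odd sum, s = 0-2 = -2
j=3,i=3: even sum, s = (-2)+9 = 7
j=3,i=4: odd sum, s = 7-4 = 3
j=3,i=5: even sum, s = 3+15 = 18
j=4,i=2: even sum, s = 18+8 = 26
j=4,i=3: odd sum, s = 26-3 = 23
j=4,i=4: even sum, s = 23+16 = 39
j=4,i=5: odd sum, s = 39-5 = 34
j=5,i=2: odd sum, s = 34-2 = 32
j=5,i=3: even sum, s = 32+15 = 47
j=5,i=4: odd sum, s = 47-4 = 43
j=5,i=5: even sum, s = 43+25 = 68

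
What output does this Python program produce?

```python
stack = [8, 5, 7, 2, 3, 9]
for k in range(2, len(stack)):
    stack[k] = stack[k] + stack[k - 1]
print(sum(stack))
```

82

k=2: stack[2] = 7+5 = 12 → [8, 5, 12, 2, 3, 9]
k=3: stack[3] = 2+12 = 14 → [8, 5, 12, 14, 3, 9]
k=4: stack[4] = 3+14 = 17 → [8, 5, 12, 14, 17, 9]
k=5: stack[5] = 9+17 = 26 → [8, 5, 12, 14, 17, 26]
sum = 82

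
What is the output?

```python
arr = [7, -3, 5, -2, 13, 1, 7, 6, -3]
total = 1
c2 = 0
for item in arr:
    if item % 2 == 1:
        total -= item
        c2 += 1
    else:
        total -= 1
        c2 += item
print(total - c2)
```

item=7: odd, total = 1-7 = -6; c2=1
item=-3: odd, total = (-6)-(-3) = -3; c2=2
item=5: odd, total = (-3)-5 = -8; c2=3
item=-2: not odd, total = (-8)-1 = -9; c2=1
item=13: odd, total = (-9)-13 = -22; c2=2
item=1: odd, total = (-22)-1 = -23; c2=3
item=7: odd, total = (-23)-7 = -30; c2=4
item=6: not odd, total = (-30)-1 = -31; c2=10
item=-3: odd, total = (-31)-(-3) = -28; c2=11
total-c2 = (-28)-11 = -39

-39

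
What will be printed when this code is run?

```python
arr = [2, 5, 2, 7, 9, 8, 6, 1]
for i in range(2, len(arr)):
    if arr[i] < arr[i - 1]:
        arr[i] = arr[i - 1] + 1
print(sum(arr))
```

i=2: 2<5, arr[2] = 5+1 = 6 → [2, 5, 6, 7, 9, 8, 6, 1]
i=3: 7>=6, unchanged → [2, 5, 6, 7, 9, 8, 6, 1]
i=4: 9>=7, unchanged → [2, 5, 6, 7, 9, 8, 6, 1]
i=5: 8<9, arr[5] = 9+1 = 10 → [2, 5, 6, 7, 9, 10, 6, 1]
i=6: 6<10, arr[6] = 10+1 = 11 → [2, 5, 6, 7, 9, 10, 11, 1]
i=7: 1<11, arr[7] = 11+1 = 12 → [2, 5, 6, 7, 9, 10, 11, 12]
sum = 62

62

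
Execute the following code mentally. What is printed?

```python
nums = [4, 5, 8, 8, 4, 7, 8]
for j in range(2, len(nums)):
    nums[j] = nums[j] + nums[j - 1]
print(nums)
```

j=2: nums[2] = 8+5 = 13 → [4, 5, 13, 8, 4, 7, 8]
j=3: nums[3] = 8+13 = 21 → [4, 5, 13, 21, 4, 7, 8]
j=4: nums[4] = 4+21 = 25 → [4, 5, 13, 21, 25, 7, 8]
j=5: nums[5] = 7+25 = 32 → [4, 5, 13, 21, 25, 32, 8]
j=6: nums[6] = 8+32 = 40 → [4, 5, 13, 21, 25, 32, 40]

[4, 5, 13, 21, 25, 32, 40]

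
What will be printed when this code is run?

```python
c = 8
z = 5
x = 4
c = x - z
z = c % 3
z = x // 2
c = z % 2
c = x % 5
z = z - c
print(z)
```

c = 4-5 = -1
z = (-1)%3 = 2
z = 4//2 = 2
c = 2%2 = 0
c = 4%5 = 4
z = 2-4 = -2

-2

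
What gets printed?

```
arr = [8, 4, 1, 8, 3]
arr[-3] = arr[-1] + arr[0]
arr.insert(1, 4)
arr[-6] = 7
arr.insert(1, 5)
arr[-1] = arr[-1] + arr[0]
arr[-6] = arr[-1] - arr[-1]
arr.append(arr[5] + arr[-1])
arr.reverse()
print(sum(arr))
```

arr[-3] = arr[-1]+arr[0] = 3+8 = 11 → [8, 4, 11, 8, 3]
insert 4 at 1 → [8, 4, 4, 11, 8, 3]
arr[-6] = 7 → [7, 4, 4, 11, 8, 3]
insert 5 at 1 → [7, 5, 4, 4, 11, 8, 3]
arr[-1] = arr[-1]+arr[0] = 3+7 = 10 → [7, 5, 4, 4, 11, 8, 10]
arr[-6] = arr[-1]-arr[-1] = 10-10 = 0 → [7, 0, 4, 4, 11, 8, 10]
append arr[5]+arr[-1] = 8+10 = 18 → [7, 0, 4, 4, 11, 8, 10, 18]
reverse → [18, 10, 8, 11, 4, 4, 0, 7]
sum = 62

62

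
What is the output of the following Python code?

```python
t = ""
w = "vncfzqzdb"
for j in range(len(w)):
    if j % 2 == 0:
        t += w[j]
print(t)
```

vczzb

j=0: add 'v' → 'v'
j=1: skip
j=2: add 'c' → 'vc'
j=3: skip
j=4: add 'z' → 'vcz'
j=5: skip
j=6: add 'z' → 'vczz'
j=7: skip
j=8: add 'b' → 'vczzb'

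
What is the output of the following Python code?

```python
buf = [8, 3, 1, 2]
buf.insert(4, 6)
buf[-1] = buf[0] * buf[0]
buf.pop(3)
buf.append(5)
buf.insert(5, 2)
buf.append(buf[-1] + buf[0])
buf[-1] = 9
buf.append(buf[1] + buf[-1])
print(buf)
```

[8, 3, 1, 64, 5, 2, 9, 12]

insert 6 at 4 → [8, 3, 1, 2, 6]
buf[-1] = buf[0]*buf[0] = 8*8 = 64 → [8, 3, 1, 2, 64]
pop(3) removes 2 → [8, 3, 1, 64]
append 5 → [8, 3, 1, 64, 5]
insert 2 at 5 → [8, 3, 1, 64, 5, 2]
append buf[-1]+buf[0] = 2+8 = 10 → [8, 3, 1, 64, 5, 2, 10]
buf[-1] = 9 → [8, 3, 1, 64, 5, 2, 9]
append buf[1]+buf[-1] = 3+9 = 12 → [8, 3, 1, 64, 5, 2, 9, 12]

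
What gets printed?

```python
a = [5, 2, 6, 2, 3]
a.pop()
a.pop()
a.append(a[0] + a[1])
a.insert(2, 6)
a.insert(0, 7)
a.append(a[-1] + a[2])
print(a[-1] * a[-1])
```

pop() removes 3 → [5, 2, 6, 2]
pop() removes 2 → [5, 2, 6]
append a[0]+a[1] = 5+2 = 7 → [5, 2, 6, 7]
insert 6 at 2 → [5, 2, 6, 6, 7]
insert 7 at 0 → [7, 5, 2, 6, 6, 7]
append a[-1]+a[2] = 7+2 = 9 → [7, 5, 2, 6, 6, 7, 9]
a[-1]*a[-1] = 9*9 = 81

81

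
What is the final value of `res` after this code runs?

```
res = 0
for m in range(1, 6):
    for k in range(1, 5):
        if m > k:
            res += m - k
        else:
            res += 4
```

m=1,k=1: not 1>1, res = 0+4 = 4
m=1,k=2: not 1>2, res = 4+4 = 8
m=1,k=3: not 1>3, res = 8+4 = 12
m=1,k=4: not 1>4, res = 12+4 = 16
m=2,k=1: 2>1, res = 16+1 = 17
m=2,k=2: not 2>2, res = 17+4 = 21
m=2,k=3: not 2>3, res = 21+4 = 25
m=2,k=4: not 2>4, res = 25+4 = 29
m=3,k=1: 3>1, res = 29+2 = 31
m=3,k=2: 3>2, res = 31+1 = 32
m=3,k=3: not 3>3, res = 32+4 = 36
m=3,k=4: not 3>4, res = 36+4 = 40
m=4,k=1: 4>1, res = 40+3 = 43
m=4,k=2: 4>2, res = 43+2 = 45
m=4,k=3: 4>3, res = 45+1 = 46
m=4,k=4: not 4>4, res = 46+4 = 50
m=5,k=1: 5>1, res = 50+4 = 54
m=5,k=2: 5>2, res = 54+3 = 57
m=5,k=3: 5>3, res = 57+2 = 59
m=5,k=4: 5>4, res = 59+1 = 60

60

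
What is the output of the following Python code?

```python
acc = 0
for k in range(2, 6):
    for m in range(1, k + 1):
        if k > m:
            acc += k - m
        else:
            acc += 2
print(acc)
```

28

k=2,m=1: 2>1, acc = 0+1 = 1
k=2,m=2: not 2>2, acc = 1+2 = 3
k=3,m=1: 3>1, acc = 3+2 = 5
k=3,m=2: 3>2, acc = 5+1 = 6
k=3,m=3: not 3>3, acc = 6+2 = 8
k=4,m=1: 4>1, acc = 8+3 = 11
k=4,m=2: 4>2, acc = 11+2 = 13
k=4,m=3: 4>3, acc = 13+1 = 14
k=4,m=4: not 4>4, acc = 14+2 = 16
k=5,m=1: 5>1, acc = 16+4 = 20
k=5,m=2: 5>2, acc = 20+3 = 23
k=5,m=3: 5>3, acc = 23+2 = 25
k=5,m=4: 5>4, acc = 25+1 = 26
k=5,m=5: not 5>5, acc = 26+2 = 28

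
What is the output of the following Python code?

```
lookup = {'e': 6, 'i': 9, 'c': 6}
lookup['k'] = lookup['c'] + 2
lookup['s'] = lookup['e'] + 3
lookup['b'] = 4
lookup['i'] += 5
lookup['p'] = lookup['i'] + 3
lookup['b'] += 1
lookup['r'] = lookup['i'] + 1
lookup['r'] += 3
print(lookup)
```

lookup['k'] = lookup['c']+2 = 8 → {'e': 6, 'i': 9, 'c': 6, 'k': 8}
lookup['s'] = lookup['e']+3 = 9 → {'e': 6, 'i': 9, 'c': 6, 'k': 8, 's': 9}
lookup['b'] = 4 → {'e': 6, 'i': 9, 'c': 6, 'k': 8, 's': 9, 'b': 4}
lookup['i'] = 9+5 = 14 → {'e': 6, 'i': 14, 'c': 6, 'k': 8, 's': 9, 'b': 4}
lookup['p'] = lookup['i']+3 = 17 → {'e': 6, 'i': 14, 'c': 6, 'k': 8, 's': 9, 'b': 4, 'p': 17}
lookup['b'] = 4+1 = 5 → {'e': 6, 'i': 14, 'c': 6, 'k': 8, 's': 9, 'b': 5, 'p': 17}
lookup['r'] = lookup['i']+1 = 15 → {'e': 6, 'i': 14, 'c': 6, 'k': 8, 's': 9, 'b': 5, 'p': 17, 'r': 15}
lookup['r'] = 15+3 = 18 → {'e': 6, 'i': 14, 'c': 6, 'k': 8, 's': 9, 'b': 5, 'p': 17, 'r': 18}

{'e': 6, 'i': 14, 'c': 6, 'k': 8, 's': 9, 'b': 5, 'p': 17, 'r': 18}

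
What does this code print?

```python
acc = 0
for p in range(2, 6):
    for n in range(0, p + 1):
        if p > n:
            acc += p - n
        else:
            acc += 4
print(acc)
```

50

p=2,n=0: 2>0, acc = 0+2 = 2
p=2,n=1: 2>1, acc = 2+1 = 3
p=2,n=2: not 2>2, acc = 3+4 = 7
p=3,n=0: 3>0, acc = 7+3 = 10
p=3,n=1: 3>1, acc = 10+2 = 12
p=3,n=2: 3>2, acc = 12+1 = 13
p=3,n=3: not 3>3, acc = 13+4 = 17
p=4,n=0: 4>0, acc = 17+4 = 21
p=4,n=1: 4>1, acc = 21+3 = 24
p=4,n=2: 4>2, acc = 24+2 = 26
p=4,n=3: 4>3, acc = 26+1 = 27
p=4,n=4: not 4>4, acc = 27+4 = 31
p=5,n=0: 5>0, acc = 31+5 = 36
p=5,n=1: 5>1, acc = 36+4 = 40
p=5,n=2: 5>2, acc = 40+3 = 43
p=5,n=3: 5>3, acc = 43+2 = 45
p=5,n=4: 5>4, acc = 45+1 = 46
p=5,n=5: not 5>5, acc = 46+4 = 50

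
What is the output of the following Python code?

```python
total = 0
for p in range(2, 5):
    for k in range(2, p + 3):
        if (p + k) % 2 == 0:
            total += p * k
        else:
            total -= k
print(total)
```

p=2,k=2: even sum, total = 0+4 = 4
p=2,k=3: odd sum, total = 4-3 = 1
p=2,k=4: even sum, total = 1+8 = 9
p=3,k=2: odd sum, total = 9-2 = 7
p=3,k=3: even sum, total = 7+9 = 16
p=3,k=4: odd sum, total = 16-4 = 12
p=3,k=5: even sum, total = 12+15 = 27
p=4,k=2: even sum, total = 27+8 = 35
p=4,k=3: odd sum, total = 35-3 = 32
p=4,k=4: even sum, total = 32+16 = 48
p=4,k=5: odd sum, total = 48-5 = 43
p=4,k=6: even sum, total = 43+24 = 67

67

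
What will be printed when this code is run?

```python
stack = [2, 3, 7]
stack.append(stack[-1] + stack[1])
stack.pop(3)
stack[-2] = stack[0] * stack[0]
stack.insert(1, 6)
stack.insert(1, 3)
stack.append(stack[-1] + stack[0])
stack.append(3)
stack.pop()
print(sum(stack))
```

31

append stack[-1]+stack[1] = 7+3 = 10 → [2, 3, 7, 10]
pop(3) removes 10 → [2, 3, 7]
stack[-2] = stack[0]*stack[0] = 2*2 = 4 → [2, 4, 7]
insert 6 at 1 → [2, 6, 4, 7]
insert 3 at 1 → [2, 3, 6, 4, 7]
append stack[-1]+stack[0] = 7+2 = 9 → [2, 3, 6, 4, 7, 9]
append 3 → [2, 3, 6, 4, 7, 9, 3]
pop() removes 3 → [2, 3, 6, 4, 7, 9]
sum = 31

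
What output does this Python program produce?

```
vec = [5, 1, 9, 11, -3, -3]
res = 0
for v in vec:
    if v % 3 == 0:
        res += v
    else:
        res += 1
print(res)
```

6

v=5: not %3==0, res = 0+1 = 1
v=1: not %3==0, res = 1+1 = 2
v=9: %3==0, res = 2+9 = 11
v=11: not %3==0, res = 11+1 = 12
v=-3: %3==0, res = 12+(-3) = 9
v=-3: %3==0, res = 9+(-3) = 6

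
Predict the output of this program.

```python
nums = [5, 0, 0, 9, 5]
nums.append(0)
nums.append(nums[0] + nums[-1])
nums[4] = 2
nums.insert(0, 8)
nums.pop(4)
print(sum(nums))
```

20

append 0 → [5, 0, 0, 9, 5, 0]
append nums[0]+nums[-1] = 5+0 = 5 → [5, 0, 0, 9, 5, 0, 5]
nums[4] = 2 → [5, 0, 0, 9, 2, 0, 5]
insert 8 at 0 → [8, 5, 0, 0, 9, 2, 0, 5]
pop(4) removes 9 → [8, 5, 0, 0, 2, 0, 5]
sum = 20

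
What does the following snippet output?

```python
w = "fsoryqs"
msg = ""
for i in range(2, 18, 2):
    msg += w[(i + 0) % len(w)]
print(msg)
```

oyssrqfo

i=2: add w[2]='o' → 'o'
i=4: add w[4]='y' → 'oy'
i=6: add w[6]='s' → 'oys'
i=8: add w[1]='s' → 'oyss'
i=10: add w[3]='r' → 'oyssr'
i=12: add w[5]='q' → 'oyssrq'
i=14: add w[0]='f' → 'oyssrqf'
i=16: add w[2]='o' → 'oyssrqfo'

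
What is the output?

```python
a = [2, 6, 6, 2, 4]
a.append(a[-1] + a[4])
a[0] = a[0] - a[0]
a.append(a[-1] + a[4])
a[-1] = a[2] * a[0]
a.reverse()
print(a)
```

[0, 8, 4, 2, 6, 6, 0]

append a[-1]+a[4] = 4+4 = 8 → [2, 6, 6, 2, 4, 8]
a[0] = a[0]-a[0] = 2-2 = 0 → [0, 6, 6, 2, 4, 8]
append a[-1]+a[4] = 8+4 = 12 → [0, 6, 6, 2, 4, 8, 12]
a[-1] = a[2]*a[0] = 6*0 = 0 → [0, 6, 6, 2, 4, 8, 0]
reverse → [0, 8, 4, 2, 6, 6, 0]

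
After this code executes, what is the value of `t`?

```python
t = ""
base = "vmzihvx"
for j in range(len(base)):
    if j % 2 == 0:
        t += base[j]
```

j=0: add 'v' → 'v'
j=1: skip
j=2: add 'z' → 'vz'
j=3: skip
j=4: add 'h' → 'vzh'
j=5: skip
j=6: add 'x' → 'vzhx'

'vzhx'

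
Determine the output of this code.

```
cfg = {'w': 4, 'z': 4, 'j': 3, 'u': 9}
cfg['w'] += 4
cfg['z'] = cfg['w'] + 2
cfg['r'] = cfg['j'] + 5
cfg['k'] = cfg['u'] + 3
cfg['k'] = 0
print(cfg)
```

cfg['w'] = 4+4 = 8 → {'w': 8, 'z': 4, 'j': 3, 'u': 9}
cfg['z'] = cfg['w']+2 = 10 → {'w': 8, 'z': 10, 'j': 3, 'u': 9}
cfg['r'] = cfg['j']+5 = 8 → {'w': 8, 'z': 10, 'j': 3, 'u': 9, 'r': 8}
cfg['k'] = cfg['u']+3 = 12 → {'w': 8, 'z': 10, 'j': 3, 'u': 9, 'r': 8, 'k': 12}
cfg['k'] = 0 → {'w': 8, 'z': 10, 'j': 3, 'u': 9, 'r': 8, 'k': 0}

{'w': 8, 'z': 10, 'j': 3, 'u': 9, 'r': 8, 'k': 0}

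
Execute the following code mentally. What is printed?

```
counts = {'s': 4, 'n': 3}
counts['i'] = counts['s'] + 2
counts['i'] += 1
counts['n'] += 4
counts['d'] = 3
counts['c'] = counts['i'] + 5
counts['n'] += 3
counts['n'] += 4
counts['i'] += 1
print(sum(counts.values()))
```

counts['i'] = counts['s']+2 = 6 → {'s': 4, 'n': 3, 'i': 6}
counts['i'] = 6+1 = 7 → {'s': 4, 'n': 3, 'i': 7}
counts['n'] = 3+4 = 7 → {'s': 4, 'n': 7, 'i': 7}
counts['d'] = 3 → {'s': 4, 'n': 7, 'i': 7, 'd': 3}
counts['c'] = counts['i']+5 = 12 → {'s': 4, 'n': 7, 'i': 7, 'd': 3, 'c': 12}
counts['n'] = 7+3 = 10 → {'s': 4, 'n': 10, 'i': 7, 'd': 3, 'c': 12}
counts['n'] = 10+4 = 14 → {'s': 4, 'n': 14, 'i': 7, 'd': 3, 'c': 12}
counts['i'] = 7+1 = 8 → {'s': 4, 'n': 14, 'i': 8, 'd': 3, 'c': 12}
sum of values = 41

41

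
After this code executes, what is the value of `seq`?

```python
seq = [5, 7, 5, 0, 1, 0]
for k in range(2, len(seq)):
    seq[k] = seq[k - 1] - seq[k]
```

k=2: seq[2] = 7-5 = 2 → [5, 7, 2, 0, 1, 0]
k=3: seq[3] = 2-0 = 2 → [5, 7, 2, 2, 1, 0]
k=4: seq[4] = 2-1 = 1 → [5, 7, 2, 2, 1, 0]
k=5: seq[5] = 1-0 = 1 → [5, 7, 2, 2, 1, 1]

[5, 7, 2, 2, 1, 1]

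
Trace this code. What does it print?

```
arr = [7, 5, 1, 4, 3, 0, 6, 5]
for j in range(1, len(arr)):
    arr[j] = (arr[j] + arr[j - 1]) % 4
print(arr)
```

[7, 0, 1, 1, 0, 0, 2, 3]

j=1: arr[1] = (5+7)%4 = 0 → [7, 0, 1, 4, 3, 0, 6, 5]
j=2: arr[2] = (1+0)%4 = 1 → [7, 0, 1, 4, 3, 0, 6, 5]
j=3: arr[3] = (4+1)%4 = 1 → [7, 0, 1, 1, 3, 0, 6, 5]
j=4: arr[4] = (3+1)%4 = 0 → [7, 0, 1, 1, 0, 0, 6, 5]
j=5: arr[5] = (0+0)%4 = 0 → [7, 0, 1, 1, 0, 0, 6, 5]
j=6: arr[6] = (6+0)%4 = 2 → [7, 0, 1, 1, 0, 0, 2, 5]
j=7: arr[7] = (5+2)%4 = 3 → [7, 0, 1, 1, 0, 0, 2, 3]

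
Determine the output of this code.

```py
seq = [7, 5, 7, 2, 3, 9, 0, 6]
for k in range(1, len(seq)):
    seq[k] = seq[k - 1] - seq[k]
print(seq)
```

[7, 2, -5, -7, -10, -19, -19, -25]

k=1: seq[1] = 7-5 = 2 → [7, 2, 7, 2, 3, 9, 0, 6]
k=2: seq[2] = 2-7 = -5 → [7, 2, -5, 2, 3, 9, 0, 6]
k=3: seq[3] = (-5)-2 = -7 → [7, 2, -5, -7, 3, 9, 0, 6]
k=4: seq[4] = (-7)-3 = -10 → [7, 2, -5, -7, -10, 9, 0, 6]
k=5: seq[5] = (-10)-9 = -19 → [7, 2, -5, -7, -10, -19, 0, 6]
k=6: seq[6] = (-19)-0 = -19 → [7, 2, -5, -7, -10, -19, -19, 6]
k=7: seq[7] = (-19)-6 = -25 → [7, 2, -5, -7, -10, -19, -19, -25]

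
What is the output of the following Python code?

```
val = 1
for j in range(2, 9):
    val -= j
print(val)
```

-34

j=2: val = 1-2 = -1
j=3: val = (-1)-3 = -4
j=4: val = (-4)-4 = -8
j=5: val = (-8)-5 = -13
j=6: val = (-13)-6 = -19
j=7: val = (-19)-7 = -26
j=8: val = (-26)-8 = -34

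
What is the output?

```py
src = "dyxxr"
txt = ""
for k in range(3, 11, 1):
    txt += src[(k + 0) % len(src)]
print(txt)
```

xrdyxxrd

k=3: add src[3]='x' → 'x'
k=4: add src[4]='r' → 'xr'
k=5: add src[0]='d' → 'xrd'
k=6: add src[1]='y' → 'xrdy'
k=7: add src[2]='x' → 'xrdyx'
k=8: add src[3]='x' → 'xrdyxx'
k=9: add src[4]='r' → 'xrdyxxr'
k=10: add src[0]='d' → 'xrdyxxrd'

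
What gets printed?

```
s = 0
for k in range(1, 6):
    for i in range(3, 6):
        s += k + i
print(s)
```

105

k=1,i=3: s = 0+4 = 4
k=1,i=4: s = 4+5 = 9
k=1,i=5: s = 9+6 = 15
k=2,i=3: s = 15+5 = 20
k=2,i=4: s = 20+6 = 26
k=2,i=5: s = 26+7 = 33
k=3,i=3: s = 33+6 = 39
k=3,i=4: s = 39+7 = 46
k=3,i=5: s = 46+8 = 54
k=4,i=3: s = 54+7 = 61
k=4,i=4: s = 61+8 = 69
k=4,i=5: s = 69+9 = 78
k=5,i=3: s = 78+8 = 86
k=5,i=4: s = 86+9 = 95
k=5,i=5: s = 95+10 = 105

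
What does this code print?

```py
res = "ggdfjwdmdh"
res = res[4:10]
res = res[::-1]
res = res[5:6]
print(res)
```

slice [4:10] → 'jwdmdh'
reverse → 'hdmdwj'
slice [5:6] → 'j'

j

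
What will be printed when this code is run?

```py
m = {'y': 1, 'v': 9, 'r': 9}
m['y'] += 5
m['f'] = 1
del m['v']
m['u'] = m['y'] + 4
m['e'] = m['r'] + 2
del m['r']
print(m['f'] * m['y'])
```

6

m['y'] = 1+5 = 6 → {'y': 6, 'v': 9, 'r': 9}
m['f'] = 1 → {'y': 6, 'v': 9, 'r': 9, 'f': 1}
del 'v' → {'y': 6, 'r': 9, 'f': 1}
m['u'] = m['y']+4 = 10 → {'y': 6, 'r': 9, 'f': 1, 'u': 10}
m['e'] = m['r']+2 = 11 → {'y': 6, 'r': 9, 'f': 1, 'u': 10, 'e': 11}
del 'r' → {'y': 6, 'f': 1, 'u': 10, 'e': 11}
m['f']*m['y'] = 1*6 = 6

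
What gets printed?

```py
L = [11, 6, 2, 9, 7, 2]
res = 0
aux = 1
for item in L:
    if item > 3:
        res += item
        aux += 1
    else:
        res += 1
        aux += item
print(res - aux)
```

item=11: >3, res = 0+11 = 11; aux=2
item=6: >3, res = 11+6 = 17; aux=3
item=2: not >3, res = 17+1 = 18; aux=5
item=9: >3, res = 18+9 = 27; aux=6
item=7: >3, res = 27+7 = 34; aux=7
item=2: not >3, res = 34+1 = 35; aux=9
res-aux = 35-9 = 26

26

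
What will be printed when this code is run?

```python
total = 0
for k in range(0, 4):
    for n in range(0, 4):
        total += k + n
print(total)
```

k=0,n=0: total = 0+0 = 0
k=0,n=1: total = 0+1 = 1
k=0,n=2: total = 1+2 = 3
k=0,n=3: total = 3+3 = 6
k=1,n=0: total = 6+1 = 7
k=1,n=1: total = 7+2 = 9
k=1,n=2: total = 9+3 = 12
k=1,n=3: total = 12+4 = 16
k=2,n=0: total = 16+2 = 18
k=2,n=1: total = 18+3 = 21
k=2,n=2: total = 21+4 = 25
k=2,n=3: total = 25+5 = 30
k=3,n=0: total = 30+3 = 33
k=3,n=1: total = 33+4 = 37
k=3,n=2: total = 37+5 = 42
k=3,n=3: total = 42+6 = 48

48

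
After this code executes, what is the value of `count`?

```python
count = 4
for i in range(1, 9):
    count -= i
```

i=1: count = 4-1 = 3
i=2: count = 3-2 = 1
i=3: count = 1-3 = -2
i=4: count = (-2)-4 = -6
i=5: count = (-6)-5 = -11
i=6: count = (-11)-6 = -17
i=7: count = (-17)-7 = -24
i=8: count = (-24)-8 = -32

-32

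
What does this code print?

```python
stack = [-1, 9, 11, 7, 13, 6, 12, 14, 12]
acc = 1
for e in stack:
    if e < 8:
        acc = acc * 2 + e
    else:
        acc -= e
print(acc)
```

-120

e=-1: <8, acc = 1*2+(-1) = 1
e=9: not <8, acc = 1-9 = -8
e=11: not <8, acc = (-8)-11 = -19
e=7: <8, acc = (-19)*2+7 = -31
e=13: not <8, acc = (-31)-13 = -44
e=6: <8, acc = (-44)*2+6 = -82
e=12: not <8, acc = (-82)-12 = -94
e=14: not <8, acc = (-94)-14 = -108
e=12: not <8, acc = (-108)-12 = -120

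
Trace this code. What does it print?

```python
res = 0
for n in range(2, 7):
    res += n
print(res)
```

20

n=2: res = 0+2 = 2
n=3: res = 2+3 = 5
n=4: res = 5+4 = 9
n=5: res = 9+5 = 14
n=6: res = 14+6 = 20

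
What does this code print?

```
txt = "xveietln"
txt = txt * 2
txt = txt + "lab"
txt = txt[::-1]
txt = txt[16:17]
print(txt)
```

e

repeat ×2 → 'xveietlnxveietln'
+ 'lab' → 'xveietlnxveietlnlab'
reverse → 'balnlteievxnlteievx'
slice [16:17] → 'e'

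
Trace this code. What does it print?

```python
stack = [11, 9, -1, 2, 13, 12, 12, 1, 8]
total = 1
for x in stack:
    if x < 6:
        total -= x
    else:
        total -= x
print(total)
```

x=11: not <6, total = 1-11 = -10
x=9: not <6, total = (-10)-9 = -19
x=-1: <6, total = (-19)-(-1) = -18
x=2: <6, total = (-18)-2 = -20
x=13: not <6, total = (-20)-13 = -33
x=12: not <6, total = (-33)-12 = -45
x=12: not <6, total = (-45)-12 = -57
x=1: <6, total = (-57)-1 = -58
x=8: not <6, total = (-58)-8 = -66

-66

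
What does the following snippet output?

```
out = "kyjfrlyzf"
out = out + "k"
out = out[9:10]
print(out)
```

k

+ 'k' → 'kyjfrlyzfk'
slice [9:10] → 'k'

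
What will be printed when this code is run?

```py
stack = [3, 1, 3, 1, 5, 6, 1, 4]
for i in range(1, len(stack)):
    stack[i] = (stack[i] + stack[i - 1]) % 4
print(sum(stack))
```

10

i=1: stack[1] = (1+3)%4 = 0 → [3, 0, 3, 1, 5, 6, 1, 4]
i=2: stack[2] = (3+0)%4 = 3 → [3, 0, 3, 1, 5, 6, 1, 4]
i=3: stack[3] = (1+3)%4 = 0 → [3, 0, 3, 0, 5, 6, 1, 4]
i=4: stack[4] = (5+0)%4 = 1 → [3, 0, 3, 0, 1, 6, 1, 4]
i=5: stack[5] = (6+1)%4 = 3 → [3, 0, 3, 0, 1, 3, 1, 4]
i=6: stack[6] = (1+3)%4 = 0 → [3, 0, 3, 0, 1, 3, 0, 4]
i=7: stack[7] = (4+0)%4 = 0 → [3, 0, 3, 0, 1, 3, 0, 0]
sum = 10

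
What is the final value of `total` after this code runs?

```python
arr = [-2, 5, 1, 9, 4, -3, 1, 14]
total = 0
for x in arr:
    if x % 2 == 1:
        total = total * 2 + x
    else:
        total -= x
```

x=-2: not odd, total = 0-(-2) = 2
x=5: odd, total = 2*2+5 = 9
x=1: odd, total = 9*2+1 = 19
x=9: odd, total = 19*2+9 = 47
x=4: not odd, total = 47-4 = 43
x=-3: odd, total = 43*2+(-3) = 83
x=1: odd, total = 83*2+1 = 167
x=14: not odd, total = 167-14 = 153

153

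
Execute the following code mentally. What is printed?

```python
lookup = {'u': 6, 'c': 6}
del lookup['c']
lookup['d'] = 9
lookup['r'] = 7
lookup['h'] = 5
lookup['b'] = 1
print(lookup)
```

{'u': 6, 'd': 9, 'r': 7, 'h': 5, 'b': 1}

del 'c' → {'u': 6}
lookup['d'] = 9 → {'u': 6, 'd': 9}
lookup['r'] = 7 → {'u': 6, 'd': 9, 'r': 7}
lookup['h'] = 5 → {'u': 6, 'd': 9, 'r': 7, 'h': 5}
lookup['b'] = 1 → {'u': 6, 'd': 9, 'r': 7, 'h': 5, 'b': 1}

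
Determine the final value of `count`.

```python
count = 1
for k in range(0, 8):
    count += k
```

k=0: count = 1+0 = 1
k=1: count = 1+1 = 2
k=2: count = 2+2 = 4
k=3: count = 4+3 = 7
k=4: count = 7+4 = 11
k=5: count = 11+5 = 16
k=6: count = 16+6 = 22
k=7: count = 22+7 = 29

29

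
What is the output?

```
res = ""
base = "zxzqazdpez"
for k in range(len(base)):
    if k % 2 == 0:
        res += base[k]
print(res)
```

zzade

k=0: add 'z' → 'z'
k=1: skip
k=2: add 'z' → 'zz'
k=3: skip
k=4: add 'a' → 'zza'
k=5: skip
k=6: add 'd' → 'zzad'
k=7: skip
k=8: add 'e' → 'zzade'
k=9: skip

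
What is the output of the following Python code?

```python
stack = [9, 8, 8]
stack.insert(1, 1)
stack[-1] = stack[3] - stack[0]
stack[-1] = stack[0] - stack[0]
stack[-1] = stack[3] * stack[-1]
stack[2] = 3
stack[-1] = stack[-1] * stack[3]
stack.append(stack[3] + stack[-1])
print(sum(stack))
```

insert 1 at 1 → [9, 1, 8, 8]
stack[-1] = stack[3]-stack[0] = 8-9 = -1 → [9, 1, 8, -1]
stack[-1] = stack[0]-stack[0] = 9-9 = 0 → [9, 1, 8, 0]
stack[-1] = stack[3]*stack[-1] = 0*0 = 0 → [9, 1, 8, 0]
stack[2] = 3 → [9, 1, 3, 0]
stack[-1] = stack[-1]*stack[3] = 0*0 = 0 → [9, 1, 3, 0]
append stack[3]+stack[-1] = 0+0 = 0 → [9, 1, 3, 0, 0]
sum = 13

13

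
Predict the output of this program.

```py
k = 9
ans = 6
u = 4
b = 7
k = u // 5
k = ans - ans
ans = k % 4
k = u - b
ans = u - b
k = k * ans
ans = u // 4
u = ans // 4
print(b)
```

7

k = 4//5 = 0
k = 6-6 = 0
ans = 0%4 = 0
k = 4-7 = -3
ans = 4-7 = -3
k = (-3)*(-3) = 9
ans = 4//4 = 1
u = 1//4 = 0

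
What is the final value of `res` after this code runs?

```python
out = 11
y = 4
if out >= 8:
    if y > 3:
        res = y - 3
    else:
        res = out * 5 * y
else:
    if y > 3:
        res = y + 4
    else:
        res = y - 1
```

out=11, y=4
out >= 8 is True; y > 3 is True
→ res = y - 3 = 1

1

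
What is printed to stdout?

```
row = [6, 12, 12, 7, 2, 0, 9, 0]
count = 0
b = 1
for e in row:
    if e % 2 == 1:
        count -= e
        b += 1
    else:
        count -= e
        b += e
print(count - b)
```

e=6: not odd, count = 0-6 = -6; b=7
e=12: not odd, count = (-6)-12 = -18; b=19
e=12: not odd, count = (-18)-12 = -30; b=31
e=7: odd, count = (-30)-7 = -37; b=32
e=2: not odd, count = (-37)-2 = -39; b=34
e=0: not odd, count = (-39)-0 = -39; b=34
e=9: odd, count = (-39)-9 = -48; b=35
e=0: not odd, count = (-48)-0 = -48; b=35
count-b = (-48)-35 = -83

-83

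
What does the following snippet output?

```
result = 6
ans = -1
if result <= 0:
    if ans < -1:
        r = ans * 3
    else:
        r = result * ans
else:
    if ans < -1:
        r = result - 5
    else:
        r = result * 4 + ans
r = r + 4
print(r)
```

result=6, ans=-1
result <= 0 is False; ans < -1 is False
→ r = result * 4 + ans = 23
r = 23+4 = 27

27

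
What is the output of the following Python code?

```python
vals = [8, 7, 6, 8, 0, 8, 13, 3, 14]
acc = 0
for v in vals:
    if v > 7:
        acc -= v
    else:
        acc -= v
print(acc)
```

-67

v=8: >7, acc = 0-8 = -8
v=7: not >7, acc = (-8)-7 = -15
v=6: not >7, acc = (-15)-6 = -21
v=8: >7, acc = (-21)-8 = -29
v=0: not >7, acc = (-29)-0 = -29
v=8: >7, acc = (-29)-8 = -37
v=13: >7, acc = (-37)-13 = -50
v=3: not >7, acc = (-50)-3 = -53
v=14: >7, acc = (-53)-14 = -67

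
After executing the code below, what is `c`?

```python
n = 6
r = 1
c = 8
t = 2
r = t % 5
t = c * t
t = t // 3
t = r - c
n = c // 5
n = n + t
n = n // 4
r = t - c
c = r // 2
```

r = 2%5 = 2
t = 8*2 = 16
t = 16//3 = 5
t = 2-8 = -6
n = 8//5 = 1
n = 1+(-6) = -5
n = (-5)//4 = -2
r = (-6)-8 = -14
c = (-14)//2 = -7

-7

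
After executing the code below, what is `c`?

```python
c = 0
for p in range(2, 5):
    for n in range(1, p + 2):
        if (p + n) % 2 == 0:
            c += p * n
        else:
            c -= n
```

21

p=2,n=1: odd sum, c = 0-1 = -1
p=2,n=2: even sum, c = (-1)+4 = 3
p=2,n=3: odd sum, c = 3-3 = 0
p=3,n=1: even sum, c = 0+3 = 3
p=3,n=2: odd sum, c = 3-2 = 1
p=3,n=3: even sum, c = 1+9 = 10
p=3,n=4: odd sum, c = 10-4 = 6
p=4,n=1: odd sum, c = 6-1 = 5
p=4,n=2: even sum, c = 5+8 = 13
p=4,n=3: odd sum, c = 13-3 = 10
p=4,n=4: even sum, c = 10+16 = 26
p=4,n=5: odd sum, c = 26-5 = 21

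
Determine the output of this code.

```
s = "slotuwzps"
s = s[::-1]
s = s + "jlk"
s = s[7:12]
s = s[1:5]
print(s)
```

reverse → 'spzwutols'
+ 'jlk' → 'spzwutolsjlk'
slice [7:12] → 'lsjlk'
slice [1:5] → 'sjlk'

sjlk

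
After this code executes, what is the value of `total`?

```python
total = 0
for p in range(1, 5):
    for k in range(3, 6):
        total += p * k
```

p=1,k=3: total = 0+3 = 3
p=1,k=4: total = 3+4 = 7
p=1,k=5: total = 7+5 = 12
p=2,k=3: total = 12+6 = 18
p=2,k=4: total = 18+8 = 26
p=2,k=5: total = 26+10 = 36
p=3,k=3: total = 36+9 = 45
p=3,k=4: total = 45+12 = 57
p=3,k=5: total = 57+15 = 72
p=4,k=3: total = 72+12 = 84
p=4,k=4: total = 84+16 = 100
p=4,k=5: total = 100+20 = 120

120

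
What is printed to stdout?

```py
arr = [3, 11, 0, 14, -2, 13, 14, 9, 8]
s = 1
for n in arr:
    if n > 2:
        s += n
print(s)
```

73

n=3: >2, s = 1+3 = 4
n=11: >2, s = 4+11 = 15
n=0: not >2
n=14: >2, s = 15+14 = 29
n=-2: not >2
n=13: >2, s = 29+13 = 42
n=14: >2, s = 42+14 = 56
n=9: >2, s = 56+9 = 65
n=8: >2, s = 65+8 = 73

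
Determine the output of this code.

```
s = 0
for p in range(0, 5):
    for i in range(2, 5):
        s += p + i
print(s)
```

75

p=0,i=2: s = 0+2 = 2
p=0,i=3: s = 2+3 = 5
p=0,i=4: s = 5+4 = 9
p=1,i=2: s = 9+3 = 12
p=1,i=3: s = 12+4 = 16
p=1,i=4: s = 16+5 = 21
p=2,i=2: s = 21+4 = 25
p=2,i=3: s = 25+5 = 30
p=2,i=4: s = 30+6 = 36
p=3,i=2: s = 36+5 = 41
p=3,i=3: s = 41+6 = 47
p=3,i=4: s = 47+7 = 54
p=4,i=2: s = 54+6 = 60
p=4,i=3: s = 60+7 = 67
p=4,i=4: s = 67+8 = 75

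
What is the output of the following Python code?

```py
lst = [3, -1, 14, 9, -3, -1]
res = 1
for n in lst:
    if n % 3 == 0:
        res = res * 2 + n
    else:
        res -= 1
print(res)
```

n=3: %3==0, res = 1*2+3 = 5
n=-1: not %3==0, res = 5-1 = 4
n=14: not %3==0, res = 4-1 = 3
n=9: %3==0, res = 3*2+9 = 15
n=-3: %3==0, res = 15*2+(-3) = 27
n=-1: not %3==0, res = 27-1 = 26

26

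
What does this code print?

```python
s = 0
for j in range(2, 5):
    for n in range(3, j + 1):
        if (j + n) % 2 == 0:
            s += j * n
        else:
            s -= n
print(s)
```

22

j=3,n=3: even sum, s = 0+9 = 9
j=4,n=3: odd sum, s = 9-3 = 6
j=4,n=4: even sum, s = 6+16 = 22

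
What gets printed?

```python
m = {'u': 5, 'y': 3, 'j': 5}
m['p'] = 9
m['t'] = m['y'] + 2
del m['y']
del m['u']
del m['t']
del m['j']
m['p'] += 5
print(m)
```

{'p': 14}

m['p'] = 9 → {'u': 5, 'y': 3, 'j': 5, 'p': 9}
m['t'] = m['y']+2 = 5 → {'u': 5, 'y': 3, 'j': 5, 'p': 9, 't': 5}
del 'y' → {'u': 5, 'j': 5, 'p': 9, 't': 5}
del 'u' → {'j': 5, 'p': 9, 't': 5}
del 't' → {'j': 5, 'p': 9}
del 'j' → {'p': 9}
m['p'] = 9+5 = 14 → {'p': 14}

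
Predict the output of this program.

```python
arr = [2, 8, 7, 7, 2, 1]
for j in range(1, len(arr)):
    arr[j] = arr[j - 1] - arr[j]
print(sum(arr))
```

-82

j=1: arr[1] = 2-8 = -6 → [2, -6, 7, 7, 2, 1]
j=2: arr[2] = (-6)-7 = -13 → [2, -6, -13, 7, 2, 1]
j=3: arr[3] = (-13)-7 = -20 → [2, -6, -13, -20, 2, 1]
j=4: arr[4] = (-20)-2 = -22 → [2, -6, -13, -20, -22, 1]
j=5: arr[5] = (-22)-1 = -23 → [2, -6, -13, -20, -22, -23]
sum = -82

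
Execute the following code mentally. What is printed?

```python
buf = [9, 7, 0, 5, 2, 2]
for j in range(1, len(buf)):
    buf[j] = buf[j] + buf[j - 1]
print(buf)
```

j=1: buf[1] = 7+9 = 16 → [9, 16, 0, 5, 2, 2]
j=2: buf[2] = 0+16 = 16 → [9, 16, 16, 5, 2, 2]
j=3: buf[3] = 5+16 = 21 → [9, 16, 16, 21, 2, 2]
j=4: buf[4] = 2+21 = 23 → [9, 16, 16, 21, 23, 2]
j=5: buf[5] = 2+23 = 25 → [9, 16, 16, 21, 23, 25]

[9, 16, 16, 21, 23, 25]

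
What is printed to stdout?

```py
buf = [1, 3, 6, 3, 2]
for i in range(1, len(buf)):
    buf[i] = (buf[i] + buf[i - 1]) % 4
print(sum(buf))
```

i=1: buf[1] = (3+1)%4 = 0 → [1, 0, 6, 3, 2]
i=2: buf[2] = (6+0)%4 = 2 → [1, 0, 2, 3, 2]
i=3: buf[3] = (3+2)%4 = 1 → [1, 0, 2, 1, 2]
i=4: buf[4] = (2+1)%4 = 3 → [1, 0, 2, 1, 3]
sum = 7

7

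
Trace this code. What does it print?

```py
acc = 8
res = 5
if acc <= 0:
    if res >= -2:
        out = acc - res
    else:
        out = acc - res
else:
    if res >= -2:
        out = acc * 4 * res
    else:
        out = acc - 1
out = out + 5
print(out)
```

acc=8, res=5
acc <= 0 is False; res >= -2 is True
→ out = acc * 4 * res = 160
out = 160+5 = 165

165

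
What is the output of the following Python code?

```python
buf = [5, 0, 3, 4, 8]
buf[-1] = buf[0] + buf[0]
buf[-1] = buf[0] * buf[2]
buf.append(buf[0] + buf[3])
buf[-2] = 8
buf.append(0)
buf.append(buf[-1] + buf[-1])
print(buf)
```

buf[-1] = buf[0]+buf[0] = 5+5 = 10 → [5, 0, 3, 4, 10]
buf[-1] = buf[0]*buf[2] = 5*3 = 15 → [5, 0, 3, 4, 15]
append buf[0]+buf[3] = 5+4 = 9 → [5, 0, 3, 4, 15, 9]
buf[-2] = 8 → [5, 0, 3, 4, 8, 9]
append 0 → [5, 0, 3, 4, 8, 9, 0]
append buf[-1]+buf[-1] = 0+0 = 0 → [5, 0, 3, 4, 8, 9, 0, 0]

[5, 0, 3, 4, 8, 9, 0, 0]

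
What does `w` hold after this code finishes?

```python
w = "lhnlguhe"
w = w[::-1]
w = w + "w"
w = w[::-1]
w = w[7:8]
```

reverse → 'ehuglnhl'
+ 'w' → 'ehuglnhlw'
reverse → 'wlhnlguhe'
slice [7:8] → 'h'

'h'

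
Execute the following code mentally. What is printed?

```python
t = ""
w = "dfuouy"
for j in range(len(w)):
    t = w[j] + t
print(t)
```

j=0: prepend 'd' → 'd'
j=1: prepend 'f' → 'fd'
j=2: prepend 'u' → 'ufd'
j=3: prepend 'o' → 'oufd'
j=4: prepend 'u' → 'uoufd'
j=5: prepend 'y' → 'yuoufd'

yuoufd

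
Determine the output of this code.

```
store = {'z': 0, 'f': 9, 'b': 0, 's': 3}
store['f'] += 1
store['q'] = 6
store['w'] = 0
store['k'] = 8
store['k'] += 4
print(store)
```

{'z': 0, 'f': 10, 'b': 0, 's': 3, 'q': 6, 'w': 0, 'k': 12}

store['f'] = 9+1 = 10 → {'z': 0, 'f': 10, 'b': 0, 's': 3}
store['q'] = 6 → {'z': 0, 'f': 10, 'b': 0, 's': 3, 'q': 6}
store['w'] = 0 → {'z': 0, 'f': 10, 'b': 0, 's': 3, 'q': 6, 'w': 0}
store['k'] = 8 → {'z': 0, 'f': 10, 'b': 0, 's': 3, 'q': 6, 'w': 0, 'k': 8}
store['k'] = 8+4 = 12 → {'z': 0, 'f': 10, 'b': 0, 's': 3, 'q': 6, 'w': 0, 'k': 12}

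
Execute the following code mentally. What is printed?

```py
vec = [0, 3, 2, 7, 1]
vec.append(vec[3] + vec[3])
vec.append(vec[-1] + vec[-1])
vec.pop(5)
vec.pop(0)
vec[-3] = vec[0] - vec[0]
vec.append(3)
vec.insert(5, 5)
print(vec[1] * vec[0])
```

6

append vec[3]+vec[3] = 7+7 = 14 → [0, 3, 2, 7, 1, 14]
append vec[-1]+vec[-1] = 14+14 = 28 → [0, 3, 2, 7, 1, 14, 28]
pop(5) removes 14 → [0, 3, 2, 7, 1, 28]
pop(0) removes 0 → [3, 2, 7, 1, 28]
vec[-3] = vec[0]-vec[0] = 3-3 = 0 → [3, 2, 0, 1, 28]
append 3 → [3, 2, 0, 1, 28, 3]
insert 5 at 5 → [3, 2, 0, 1, 28, 5, 3]
vec[1]*vec[0] = 2*3 = 6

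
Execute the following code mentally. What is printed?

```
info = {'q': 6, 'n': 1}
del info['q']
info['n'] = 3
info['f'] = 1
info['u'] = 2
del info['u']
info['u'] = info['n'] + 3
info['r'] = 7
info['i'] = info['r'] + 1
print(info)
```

del 'q' → {'n': 1}
info['n'] = 3 → {'n': 3}
info['f'] = 1 → {'n': 3, 'f': 1}
info['u'] = 2 → {'n': 3, 'f': 1, 'u': 2}
del 'u' → {'n': 3, 'f': 1}
info['u'] = info['n']+3 = 6 → {'n': 3, 'f': 1, 'u': 6}
info['r'] = 7 → {'n': 3, 'f': 1, 'u': 6, 'r': 7}
info['i'] = info['r']+1 = 8 → {'n': 3, 'f': 1, 'u': 6, 'r': 7, 'i': 8}

{'n': 3, 'f': 1, 'u': 6, 'r': 7, 'i': 8}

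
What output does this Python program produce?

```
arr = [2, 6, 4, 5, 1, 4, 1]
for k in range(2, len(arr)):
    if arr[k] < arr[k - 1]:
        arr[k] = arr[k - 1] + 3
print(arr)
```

[2, 6, 9, 12, 15, 18, 21]

k=2: 4<6, arr[2] = 6+3 = 9 → [2, 6, 9, 5, 1, 4, 1]
k=3: 5<9, arr[3] = 9+3 = 12 → [2, 6, 9, 12, 1, 4, 1]
k=4: 1<12, arr[4] = 12+3 = 15 → [2, 6, 9, 12, 15, 4, 1]
k=5: 4<15, arr[5] = 15+3 = 18 → [2, 6, 9, 12, 15, 18, 1]
k=6: 1<18, arr[6] = 18+3 = 21 → [2, 6, 9, 12, 15, 18, 21]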